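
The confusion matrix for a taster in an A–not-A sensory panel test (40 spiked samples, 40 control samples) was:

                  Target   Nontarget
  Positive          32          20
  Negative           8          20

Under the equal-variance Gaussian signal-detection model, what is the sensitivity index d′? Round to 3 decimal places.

H = 32/40 = 0.8000
FA = 20/40 = 0.5000
Φ⁻¹(H) = Φ⁻¹(0.8000) = 0.8416
Φ⁻¹(FA) = Φ⁻¹(0.5000) = 0.0000
d' = z(H) − z(FA) = 0.8416 − 0.0000 = 0.8416

d′ = 0.842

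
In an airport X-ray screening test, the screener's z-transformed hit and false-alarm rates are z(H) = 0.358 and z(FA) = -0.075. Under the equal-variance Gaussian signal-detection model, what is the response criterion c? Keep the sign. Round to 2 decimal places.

c = −½·[z(H) + z(FA)] = −½·(0.358 + (-0.075)) = -0.1415
c < 0: the screener has a liberal response bias.

c = -0.14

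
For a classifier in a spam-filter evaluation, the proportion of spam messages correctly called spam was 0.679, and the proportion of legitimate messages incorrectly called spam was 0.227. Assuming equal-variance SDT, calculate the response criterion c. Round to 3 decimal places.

z(0.679) = 0.4649, z(0.227) = -0.7488
c = −½·[z(H) + z(FA)] = −0.5 × (0.4649 + (-0.7488)) = 0.14195
c > 0: the classifier has a conservative response bias.

c = 0.142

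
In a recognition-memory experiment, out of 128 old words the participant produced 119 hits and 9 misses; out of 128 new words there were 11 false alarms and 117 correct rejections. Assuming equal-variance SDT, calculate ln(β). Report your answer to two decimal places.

ln β = -0.15

H = 119/128 = 0.9297
FA = 11/128 = 0.0859
z(H) = z(0.9297) = 1.474
z(FA) = z(0.0859) = -1.366
ln β = −½·[z(H)² − z(FA)²] = −0.5 × (2.173 − 1.866) = -0.1535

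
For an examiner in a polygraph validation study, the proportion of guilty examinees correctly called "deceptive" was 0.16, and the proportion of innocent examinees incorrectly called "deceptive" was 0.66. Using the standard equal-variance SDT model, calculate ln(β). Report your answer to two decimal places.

ln β = -0.41

z(H) = -0.994
z(FA) = 0.412
ln β = −½·[z(H)² − z(FA)²] = −0.5 × (0.988 − 0.170) = -0.409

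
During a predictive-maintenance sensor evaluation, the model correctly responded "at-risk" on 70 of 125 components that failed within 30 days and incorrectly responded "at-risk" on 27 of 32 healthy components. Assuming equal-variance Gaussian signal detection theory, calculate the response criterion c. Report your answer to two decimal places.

H = 70/125 = 0.5600
FA = 27/32 = 0.8438
z(H) = 0.1510
z(FA) = 1.0102
c = −½·[z(H) + z(FA)] = −0.5 × (0.1510 + 1.0102) = -0.5806
c < 0: the model has a liberal response bias.

c = -0.58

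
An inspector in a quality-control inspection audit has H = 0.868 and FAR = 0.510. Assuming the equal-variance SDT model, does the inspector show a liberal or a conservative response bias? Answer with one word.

z(H) = 1.117, z(FA) = 0.025
c = −½·(z(H) + z(FA)) = -0.571
c < 0 → liberal criterion (biased toward responding “yes”).

liberal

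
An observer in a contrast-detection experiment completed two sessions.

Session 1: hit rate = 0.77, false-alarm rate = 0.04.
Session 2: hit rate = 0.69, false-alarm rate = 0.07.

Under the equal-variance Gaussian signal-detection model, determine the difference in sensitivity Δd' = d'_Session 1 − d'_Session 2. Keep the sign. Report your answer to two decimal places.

Session 1: z(0.77) = 0.739, z(0.04) = -1.751, d' = 2.490
Session 2: z(0.69) = 0.496, z(0.07) = -1.476, d' = 1.972
Δd' = d'_Session 1 − d'_Session 2 = 2.490 − 1.972 = 0.518
Session 1 has the higher sensitivity.

Δd' = 0.52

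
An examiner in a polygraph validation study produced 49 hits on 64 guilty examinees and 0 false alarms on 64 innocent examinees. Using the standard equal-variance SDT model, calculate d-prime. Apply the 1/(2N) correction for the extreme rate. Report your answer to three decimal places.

d-prime = 3.142

The false-alarm rate is 0/64 = 0, so apply the 1/(2N) correction: FA → 1/(2·64) = 0.00781.
z(H) = z(0.76562) = 0.7245
z(FA) = z(0.00781) = -2.4177
d' = 0.7245 − (-2.4177) = 3.1422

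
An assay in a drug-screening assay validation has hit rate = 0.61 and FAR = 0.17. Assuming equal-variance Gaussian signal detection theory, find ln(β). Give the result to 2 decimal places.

z(H) = 0.279
z(FA) = -0.954
ln β = −½·[z(H)² − z(FA)²] = −0.5 × (0.078 − 0.910) = 0.416

ln β = 0.42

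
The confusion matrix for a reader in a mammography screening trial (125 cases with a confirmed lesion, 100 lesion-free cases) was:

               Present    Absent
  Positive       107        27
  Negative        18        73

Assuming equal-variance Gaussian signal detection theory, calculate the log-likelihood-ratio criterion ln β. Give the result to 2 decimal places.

ln β = -0.38

H = 107/125 = 0.8560
FA = 27/100 = 0.2700
z(H) = z(0.8560) = 1.063
z(FA) = z(0.2700) = -0.613
ln β = −½·[z(H)² − z(FA)²] = −0.5 × (1.130 − 0.376) = -0.377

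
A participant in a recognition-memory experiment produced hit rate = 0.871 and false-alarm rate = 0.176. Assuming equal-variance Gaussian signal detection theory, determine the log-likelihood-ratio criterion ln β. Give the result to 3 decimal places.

ln β = -0.207

z(H) = z(0.871) = 1.1311
z(FA) = z(0.176) = -0.9307
ln β = −½·[z(H)² − z(FA)²] = −0.5 × (1.2794 − 0.8662) = -0.2066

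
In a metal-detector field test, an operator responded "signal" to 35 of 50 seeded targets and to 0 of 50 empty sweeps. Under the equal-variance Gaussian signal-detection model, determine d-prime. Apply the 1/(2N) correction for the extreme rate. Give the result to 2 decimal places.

The false-alarm rate is 0/50 = 0, so apply the 1/(2N) correction: FA → 1/(2·50) = 0.01000.
z(H) = z(0.70000) = 0.524
z(FA) = z(0.01000) = -2.326
d' = 0.524 − (-2.326) = 2.850

d-prime = 2.85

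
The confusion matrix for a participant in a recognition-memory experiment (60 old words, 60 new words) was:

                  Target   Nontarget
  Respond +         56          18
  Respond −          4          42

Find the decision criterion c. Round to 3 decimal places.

c = -0.488

H = 56/60 = 0.9333
FA = 18/60 = 0.3000
Φ⁻¹(H) = 1.5008
Φ⁻¹(FA) = -0.5244
c = −½·[z(H) + z(FA)] = −0.5 × (1.5008 + (-0.5244)) = -0.4882
c < 0: the participant has a liberal response bias.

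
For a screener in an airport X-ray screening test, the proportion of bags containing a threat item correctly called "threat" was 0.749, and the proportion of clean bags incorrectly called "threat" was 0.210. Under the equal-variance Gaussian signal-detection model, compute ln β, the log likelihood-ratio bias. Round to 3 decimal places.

ln β = 0.100

z(H) = z(0.749) = 0.6713
z(FA) = z(0.210) = -0.8064
ln β = −½·[z(H)² − z(FA)²] = −0.5 × (0.4506 − 0.6503) = 0.09985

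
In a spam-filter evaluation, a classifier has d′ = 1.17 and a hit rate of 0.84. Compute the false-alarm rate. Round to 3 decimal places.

false-alarm rate = 0.430

z(hit rate) = z(0.84) = 0.9945
z(FA) = z(H) − d' = 0.9945 − 1.17 = -0.1755
false-alarm rate = Φ(-0.1755) = 0.4303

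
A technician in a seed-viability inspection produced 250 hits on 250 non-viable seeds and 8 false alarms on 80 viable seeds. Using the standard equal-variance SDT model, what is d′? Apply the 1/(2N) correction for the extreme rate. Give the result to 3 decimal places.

d′ = 4.160

The hit rate is 250/250 = 1, so apply the 1/(2N) correction: H → 1 − 1/(2·250) = 0.99800.
z(H) = z(0.99800) = 2.8782
z(FA) = z(0.10000) = -1.2816
d' = 2.8782 − (-1.2816) = 4.1598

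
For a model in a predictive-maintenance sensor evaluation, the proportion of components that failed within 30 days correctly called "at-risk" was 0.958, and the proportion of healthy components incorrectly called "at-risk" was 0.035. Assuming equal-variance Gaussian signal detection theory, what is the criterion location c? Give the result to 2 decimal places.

z(H) = 1.728
z(FA) = -1.812
c = −½·[z(H) + z(FA)] = −0.5 × (1.728 + (-1.812)) = 0.042

c = 0.04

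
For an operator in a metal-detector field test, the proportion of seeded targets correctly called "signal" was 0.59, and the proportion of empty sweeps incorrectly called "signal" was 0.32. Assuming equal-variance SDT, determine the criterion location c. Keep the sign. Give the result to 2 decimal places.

c = 0.12

Φ⁻¹(0.59) = 0.228, Φ⁻¹(0.32) = -0.468
c = −½·[z(H) + z(FA)] = −0.5 × (0.228 + (-0.468)) = 0.120
c > 0: the operator has a conservative response bias.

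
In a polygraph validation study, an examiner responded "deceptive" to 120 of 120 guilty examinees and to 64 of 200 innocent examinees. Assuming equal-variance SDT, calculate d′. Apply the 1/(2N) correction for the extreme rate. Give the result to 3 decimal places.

d′ = 3.106

The hit rate is 120/120 = 1, so apply the 1/(2N) correction: H → 1 − 1/(2·120) = 0.99583.
z(H) = z(0.99583) = 2.6380
z(FA) = z(0.32000) = -0.4677
d' = 2.6380 − (-0.4677) = 3.1057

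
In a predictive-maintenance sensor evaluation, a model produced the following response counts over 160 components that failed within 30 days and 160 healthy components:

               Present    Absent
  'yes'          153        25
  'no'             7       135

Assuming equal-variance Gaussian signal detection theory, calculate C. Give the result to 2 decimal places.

H = 153/160 = 0.9563
FA = 25/160 = 0.1562
z(0.9563) = 1.7093, z(0.1562) = -1.0102
c = −½·[z(H) + z(FA)] = −0.5 × (1.7093 + (-1.0102)) = -0.34955
c < 0: the model has a liberal response bias.

C = -0.35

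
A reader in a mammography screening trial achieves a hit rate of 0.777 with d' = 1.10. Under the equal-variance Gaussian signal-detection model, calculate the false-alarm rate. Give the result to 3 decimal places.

z(hit rate) = z(0.777) = 0.7621
z(FA) = z(H) − d' = 0.7621 − 1.10 = -0.3379
false-alarm rate = Φ(-0.3379) = 0.3677

false-alarm rate = 0.368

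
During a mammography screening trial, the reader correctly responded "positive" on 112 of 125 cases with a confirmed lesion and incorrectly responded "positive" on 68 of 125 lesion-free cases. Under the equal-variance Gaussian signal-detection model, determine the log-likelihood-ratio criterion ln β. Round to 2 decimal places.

H = 112/125 = 0.8960
FA = 68/125 = 0.5440
z(0.8960) = 1.259, z(0.5440) = 0.111
ln β = −½·[z(H)² − z(FA)²] = −0.5 × (1.585 − 0.012) = -0.7865

ln β = -0.79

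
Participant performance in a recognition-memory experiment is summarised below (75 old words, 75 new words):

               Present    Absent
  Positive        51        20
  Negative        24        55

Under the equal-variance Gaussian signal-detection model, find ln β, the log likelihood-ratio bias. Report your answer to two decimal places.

ln β = 0.08

H = 51/75 = 0.6800
FA = 20/75 = 0.2667
z(H) = 0.468
z(FA) = -0.623
ln β = −½·[z(H)² − z(FA)²] = −0.5 × (0.219 − 0.388) = 0.0845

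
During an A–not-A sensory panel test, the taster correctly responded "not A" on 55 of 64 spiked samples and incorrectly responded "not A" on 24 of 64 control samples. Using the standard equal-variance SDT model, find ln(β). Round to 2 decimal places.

H = 55/64 = 0.8594
FA = 24/64 = 0.3750
z(0.8594) = 1.078, z(0.3750) = -0.319
ln β = −½·[z(H)² − z(FA)²] = −0.5 × (1.162 − 0.102) = -0.530

ln β = -0.53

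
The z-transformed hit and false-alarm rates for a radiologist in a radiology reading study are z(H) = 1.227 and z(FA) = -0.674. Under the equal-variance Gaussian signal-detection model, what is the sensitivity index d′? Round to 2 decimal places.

d′ = 1.90

d' = z(H) − z(FA) = 1.227 − (-0.674) = 1.901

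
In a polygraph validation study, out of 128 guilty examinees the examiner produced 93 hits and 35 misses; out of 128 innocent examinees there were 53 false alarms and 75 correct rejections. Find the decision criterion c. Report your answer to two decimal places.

H = 93/128 = 0.7266
FA = 53/128 = 0.4141
z(0.7266) = 0.6026, z(0.4141) = -0.2170
c = −½·[z(H) + z(FA)] = −0.5 × (0.6026 + (-0.2170)) = -0.1928

c = -0.19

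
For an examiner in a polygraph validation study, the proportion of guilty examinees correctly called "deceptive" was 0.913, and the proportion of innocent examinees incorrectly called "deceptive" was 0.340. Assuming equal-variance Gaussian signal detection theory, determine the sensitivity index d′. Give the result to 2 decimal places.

d′ = 1.77

z(H) = 1.3595
z(FA) = -0.4125
d' = z(H) − z(FA) = 1.3595 − (-0.4125) = 1.7720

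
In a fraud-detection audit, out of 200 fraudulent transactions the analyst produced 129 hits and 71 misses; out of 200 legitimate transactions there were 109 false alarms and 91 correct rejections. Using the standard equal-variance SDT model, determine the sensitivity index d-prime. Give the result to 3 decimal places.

H = 129/200 = 0.6450
FA = 109/200 = 0.5450
z(H) = z(0.6450) = 0.3719
z(FA) = z(0.5450) = 0.1130
d' = z(H) − z(FA) = 0.3719 − 0.1130 = 0.2589

d-prime = 0.259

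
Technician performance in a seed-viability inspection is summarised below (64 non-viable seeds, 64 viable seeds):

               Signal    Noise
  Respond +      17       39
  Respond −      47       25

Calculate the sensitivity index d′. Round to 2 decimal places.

d′ = -0.90

H = 17/64 = 0.2656
FA = 39/64 = 0.6094
Φ⁻¹(H) = Φ⁻¹(0.2656) = -0.626
Φ⁻¹(FA) = Φ⁻¹(0.6094) = 0.278
d' = z(H) − z(FA) = -0.626 − 0.278 = -0.904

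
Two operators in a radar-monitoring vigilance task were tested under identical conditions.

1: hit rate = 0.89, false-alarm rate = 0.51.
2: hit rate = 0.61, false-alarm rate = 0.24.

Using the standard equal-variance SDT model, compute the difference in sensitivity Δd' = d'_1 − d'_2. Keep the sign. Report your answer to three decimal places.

Δd' = 0.216

1: z(0.89) = 1.2265, z(0.51) = 0.0251, d' = 1.2014
2: z(0.61) = 0.2793, z(0.24) = -0.7063, d' = 0.9856
Δd' = d'_1 − d'_2 = 1.2014 − 0.9856 = 0.2158
1 has the higher sensitivity.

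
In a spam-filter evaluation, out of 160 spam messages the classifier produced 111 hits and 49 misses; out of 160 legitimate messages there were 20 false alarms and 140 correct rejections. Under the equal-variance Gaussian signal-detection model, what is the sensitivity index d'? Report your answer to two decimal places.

d' = 1.66

H = 111/160 = 0.6937
FA = 20/160 = 0.1250
Φ⁻¹(H) = 0.506
Φ⁻¹(FA) = -1.150
d' = z(H) − z(FA) = 0.506 − (-1.150) = 1.656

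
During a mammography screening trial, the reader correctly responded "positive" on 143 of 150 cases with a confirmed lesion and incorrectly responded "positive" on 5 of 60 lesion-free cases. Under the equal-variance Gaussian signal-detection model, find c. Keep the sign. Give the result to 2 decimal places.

H = 143/150 = 0.9533
FA = 5/60 = 0.0833
Φ⁻¹(H) = Φ⁻¹(0.9533) = 1.678
Φ⁻¹(FA) = Φ⁻¹(0.0833) = -1.383
c = −½·[z(H) + z(FA)] = −0.5 × (1.678 + (-1.383)) = -0.1475
c < 0: the reader has a liberal response bias.

c = -0.15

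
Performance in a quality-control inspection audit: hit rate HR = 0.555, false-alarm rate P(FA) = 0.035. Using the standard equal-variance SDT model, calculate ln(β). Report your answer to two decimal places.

Φ⁻¹(0.555) = 0.138, Φ⁻¹(0.035) = -1.812
ln β = −½·[z(H)² − z(FA)²] = −0.5 × (0.019 − 3.283) = 1.632

ln β = 1.63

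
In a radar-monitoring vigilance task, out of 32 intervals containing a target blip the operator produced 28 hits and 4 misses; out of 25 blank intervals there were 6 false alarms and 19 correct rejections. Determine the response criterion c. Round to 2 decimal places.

c = -0.22

H = 28/32 = 0.8750
FA = 6/25 = 0.2400
z(H) = 1.150
z(FA) = -0.706
c = −½·[z(H) + z(FA)] = −0.5 × (1.150 + (-0.706)) = -0.222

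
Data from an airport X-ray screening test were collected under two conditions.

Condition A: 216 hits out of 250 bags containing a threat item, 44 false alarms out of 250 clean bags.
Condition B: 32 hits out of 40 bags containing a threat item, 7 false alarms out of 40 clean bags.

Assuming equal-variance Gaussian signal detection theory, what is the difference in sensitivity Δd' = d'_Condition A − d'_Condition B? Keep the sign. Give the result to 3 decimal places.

Condition A: z(0.8640) = 1.0985, z(0.1760) = -0.9307, d' = 2.0292
Condition B: z(0.8000) = 0.8416, z(0.1750) = -0.9346, d' = 1.7762
Δd' = d'_Condition A − d'_Condition B = 2.0292 − 1.7762 = 0.2530
Condition A has the higher sensitivity.

Δd' = 0.253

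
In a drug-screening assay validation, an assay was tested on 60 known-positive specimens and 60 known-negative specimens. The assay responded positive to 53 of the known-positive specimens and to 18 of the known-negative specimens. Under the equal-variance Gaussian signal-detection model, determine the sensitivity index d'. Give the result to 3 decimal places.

d' = 1.716

H = 53/60 = 0.8833
FA = 18/60 = 0.3000
Φ⁻¹(H) = 1.1916
Φ⁻¹(FA) = -0.5244
d' = z(H) − z(FA) = 1.1916 − (-0.5244) = 1.7160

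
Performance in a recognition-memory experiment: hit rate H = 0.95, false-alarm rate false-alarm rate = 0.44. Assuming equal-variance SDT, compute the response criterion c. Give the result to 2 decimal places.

c = -0.75

z(0.95) = 1.6449, z(0.44) = -0.1510
c = −½·[z(H) + z(FA)] = −0.5 × (1.6449 + (-0.1510)) = -0.74695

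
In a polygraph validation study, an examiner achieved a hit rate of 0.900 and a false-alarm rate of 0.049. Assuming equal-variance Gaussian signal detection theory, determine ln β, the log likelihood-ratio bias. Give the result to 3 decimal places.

z(0.900) = 1.2816, z(0.049) = -1.6546
ln β = −½·[z(H)² − z(FA)²] = −0.5 × (1.6425 − 2.7377) = 0.5476

ln β = 0.548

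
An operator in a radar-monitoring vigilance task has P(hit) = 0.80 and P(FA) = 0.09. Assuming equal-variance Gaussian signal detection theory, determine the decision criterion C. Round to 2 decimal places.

Φ⁻¹(H) = Φ⁻¹(0.80) = 0.842
Φ⁻¹(FA) = Φ⁻¹(0.09) = -1.341
c = −½·[z(H) + z(FA)] = −0.5 × (0.842 + (-1.341)) = 0.2495
c > 0: the operator has a conservative response bias.

C = 0.25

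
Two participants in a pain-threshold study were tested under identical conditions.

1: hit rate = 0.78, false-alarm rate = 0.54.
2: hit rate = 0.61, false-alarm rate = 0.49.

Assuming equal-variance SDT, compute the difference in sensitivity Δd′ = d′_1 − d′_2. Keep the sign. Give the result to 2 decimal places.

Δd′ = 0.37

1: z(0.78) = 0.772, z(0.54) = 0.100, d' = 0.672
2: z(0.61) = 0.279, z(0.49) = -0.025, d' = 0.304
Δd' = d'_1 − d'_2 = 0.672 − 0.304 = 0.368
1 has the higher sensitivity.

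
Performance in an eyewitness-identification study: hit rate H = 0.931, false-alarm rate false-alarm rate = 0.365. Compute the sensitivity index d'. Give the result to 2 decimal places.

d' = 1.83

z(H) = z(0.931) = 1.483
z(FA) = z(0.365) = -0.345
d' = z(H) − z(FA) = 1.483 − (-0.345) = 1.828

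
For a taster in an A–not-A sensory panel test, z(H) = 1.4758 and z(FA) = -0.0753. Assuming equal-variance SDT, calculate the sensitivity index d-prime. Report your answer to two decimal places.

d-prime = 1.55

d' = z(H) − z(FA) = 1.4758 − (-0.0753) = 1.5511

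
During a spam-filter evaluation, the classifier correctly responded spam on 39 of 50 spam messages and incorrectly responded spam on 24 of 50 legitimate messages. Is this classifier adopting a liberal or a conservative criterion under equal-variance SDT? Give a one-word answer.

liberal

z(H) = 0.772, z(FA) = -0.050
c = −½·(z(H) + z(FA)) = -0.361
c < 0 → liberal criterion (biased toward responding “yes”).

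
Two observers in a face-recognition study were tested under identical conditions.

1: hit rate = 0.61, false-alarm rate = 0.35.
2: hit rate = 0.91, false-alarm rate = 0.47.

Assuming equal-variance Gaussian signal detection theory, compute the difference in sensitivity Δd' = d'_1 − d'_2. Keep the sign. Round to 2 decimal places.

Δd' = -0.75

1: z(0.61) = 0.279, z(0.35) = -0.385, d' = 0.664
2: z(0.91) = 1.341, z(0.47) = -0.075, d' = 1.416
Δd' = d'_1 − d'_2 = 0.664 − 1.416 = -0.752
2 has the higher sensitivity.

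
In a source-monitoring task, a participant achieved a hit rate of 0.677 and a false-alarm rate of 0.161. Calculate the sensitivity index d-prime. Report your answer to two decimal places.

Φ⁻¹(H) = Φ⁻¹(0.677) = 0.4593
Φ⁻¹(FA) = Φ⁻¹(0.161) = -0.9904
d' = z(H) − z(FA) = 0.4593 − (-0.9904) = 1.4497

d-prime = 1.45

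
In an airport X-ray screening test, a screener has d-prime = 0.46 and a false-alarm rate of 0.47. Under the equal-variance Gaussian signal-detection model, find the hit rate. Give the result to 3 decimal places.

hit rate = 0.650

z(false-alarm rate) = z(0.47) = -0.0753
z(H) = z(FA) + d' = -0.0753 + 0.46 = 0.3847
hit rate = Φ(0.3847) = 0.6498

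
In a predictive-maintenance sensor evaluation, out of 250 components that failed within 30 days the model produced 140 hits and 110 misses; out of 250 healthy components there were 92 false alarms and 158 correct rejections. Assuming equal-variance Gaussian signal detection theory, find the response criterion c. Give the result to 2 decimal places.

H = 140/250 = 0.5600
FA = 92/250 = 0.3680
z(H) = 0.151
z(FA) = -0.337
c = −½·[z(H) + z(FA)] = −0.5 × (0.151 + (-0.337)) = 0.093

c = 0.09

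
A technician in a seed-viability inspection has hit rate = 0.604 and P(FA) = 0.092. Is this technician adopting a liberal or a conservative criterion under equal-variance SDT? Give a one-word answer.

z(H) = 0.264, z(FA) = -1.329
c = −½·(z(H) + z(FA)) = 0.5325
c > 0 → conservative criterion (biased toward responding “no”).

conservative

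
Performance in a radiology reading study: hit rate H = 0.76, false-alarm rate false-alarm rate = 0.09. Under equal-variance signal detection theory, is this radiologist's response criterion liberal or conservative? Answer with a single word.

conservative

z(H) = 0.706, z(FA) = -1.341
c = −½·(z(H) + z(FA)) = 0.3175
c > 0 → conservative criterion (biased toward responding “no”).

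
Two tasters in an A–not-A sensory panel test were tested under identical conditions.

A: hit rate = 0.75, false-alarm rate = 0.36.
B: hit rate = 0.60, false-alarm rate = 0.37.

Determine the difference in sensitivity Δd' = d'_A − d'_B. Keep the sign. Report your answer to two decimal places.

A: z(0.75) = 0.674, z(0.36) = -0.358, d' = 1.032
B: z(0.60) = 0.253, z(0.37) = -0.332, d' = 0.585
Δd' = d'_A − d'_B = 1.032 − 0.585 = 0.447
A has the higher sensitivity.

Δd' = 0.45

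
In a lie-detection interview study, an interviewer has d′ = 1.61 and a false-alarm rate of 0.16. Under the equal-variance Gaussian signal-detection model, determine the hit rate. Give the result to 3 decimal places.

z(false-alarm rate) = z(0.16) = -0.9945
z(H) = z(FA) + d' = -0.9945 + 1.61 = 0.6155
hit rate = Φ(0.6155) = 0.7309

hit rate = 0.731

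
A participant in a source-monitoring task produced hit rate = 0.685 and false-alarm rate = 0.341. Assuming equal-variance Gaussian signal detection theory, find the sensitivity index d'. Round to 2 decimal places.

d' = 0.89

z(H) = 0.4817
z(FA) = -0.4097
d' = z(H) − z(FA) = 0.4817 − (-0.4097) = 0.8914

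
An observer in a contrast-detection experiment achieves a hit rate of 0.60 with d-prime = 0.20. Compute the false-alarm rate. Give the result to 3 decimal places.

false-alarm rate = 0.521

z(hit rate) = z(0.60) = 0.2533
z(FA) = z(H) − d' = 0.2533 − 0.20 = 0.0533
false-alarm rate = Φ(0.0533) = 0.5213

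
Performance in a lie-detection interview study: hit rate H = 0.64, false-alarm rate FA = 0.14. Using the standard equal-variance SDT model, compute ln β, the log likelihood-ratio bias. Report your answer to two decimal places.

z(0.64) = 0.358, z(0.14) = -1.080
ln β = −½·[z(H)² − z(FA)²] = −0.5 × (0.128 − 1.166) = 0.519

ln β = 0.52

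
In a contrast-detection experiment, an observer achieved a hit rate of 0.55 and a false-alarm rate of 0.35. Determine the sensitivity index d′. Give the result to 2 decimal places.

d′ = 0.51

z(H) = z(0.55) = 0.126
z(FA) = z(0.35) = -0.385
d' = z(H) − z(FA) = 0.126 − (-0.385) = 0.511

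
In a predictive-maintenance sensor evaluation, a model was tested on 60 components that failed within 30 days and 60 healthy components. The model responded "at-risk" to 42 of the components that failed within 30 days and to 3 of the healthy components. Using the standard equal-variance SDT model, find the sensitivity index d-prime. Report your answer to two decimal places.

H = 42/60 = 0.7000
FA = 3/60 = 0.0500
z(H) = z(0.7000) = 0.524
z(FA) = z(0.0500) = -1.645
d' = z(H) − z(FA) = 0.524 − (-1.645) = 2.169

d-prime = 2.17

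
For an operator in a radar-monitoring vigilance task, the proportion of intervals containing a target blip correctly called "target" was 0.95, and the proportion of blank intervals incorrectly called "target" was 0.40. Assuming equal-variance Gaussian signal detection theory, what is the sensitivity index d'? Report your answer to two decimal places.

z(H) = z(0.95) = 1.6449
z(FA) = z(0.40) = -0.2533
d' = z(H) − z(FA) = 1.6449 − (-0.2533) = 1.8982

d' = 1.90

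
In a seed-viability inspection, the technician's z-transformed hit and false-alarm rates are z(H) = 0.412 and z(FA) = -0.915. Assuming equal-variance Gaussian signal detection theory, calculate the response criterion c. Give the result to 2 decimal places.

c = 0.25

c = −½·[z(H) + z(FA)] = −½·(0.412 + (-0.915)) = 0.2515
c > 0: the technician has a conservative response bias.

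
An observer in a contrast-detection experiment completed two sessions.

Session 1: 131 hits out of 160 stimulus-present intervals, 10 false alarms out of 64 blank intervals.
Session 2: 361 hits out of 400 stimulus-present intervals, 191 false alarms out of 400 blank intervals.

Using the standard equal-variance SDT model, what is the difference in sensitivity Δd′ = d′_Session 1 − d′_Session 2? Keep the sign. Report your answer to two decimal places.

Δd′ = 0.57

Session 1: z(0.8187) = 0.910, z(0.1562) = -1.010, d' = 1.920
Session 2: z(0.9025) = 1.296, z(0.4775) = -0.056, d' = 1.352
Δd' = d'_Session 1 − d'_Session 2 = 1.920 − 1.352 = 0.568
Session 1 has the higher sensitivity.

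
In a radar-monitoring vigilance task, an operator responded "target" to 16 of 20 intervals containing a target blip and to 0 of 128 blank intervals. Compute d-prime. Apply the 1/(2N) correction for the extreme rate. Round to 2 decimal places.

d-prime = 3.50

The false-alarm rate is 0/128 = 0, so apply the 1/(2N) correction: FA → 1/(2·128) = 0.00391.
z(H) = z(0.80000) = 0.842
z(FA) = z(0.00391) = -2.660
d' = 0.842 − (-2.660) = 3.502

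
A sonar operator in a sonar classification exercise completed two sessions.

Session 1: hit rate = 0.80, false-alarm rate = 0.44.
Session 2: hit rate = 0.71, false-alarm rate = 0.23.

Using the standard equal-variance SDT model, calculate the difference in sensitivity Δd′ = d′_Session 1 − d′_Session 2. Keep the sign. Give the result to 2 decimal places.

Session 1: z(0.80) = 0.842, z(0.44) = -0.151, d' = 0.993
Session 2: z(0.71) = 0.553, z(0.23) = -0.739, d' = 1.292
Δd' = d'_Session 1 − d'_Session 2 = 0.993 − 1.292 = -0.299
Session 2 has the higher sensitivity.

Δd′ = -0.30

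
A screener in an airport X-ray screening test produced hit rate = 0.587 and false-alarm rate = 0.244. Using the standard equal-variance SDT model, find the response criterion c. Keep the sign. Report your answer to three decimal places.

z(H) = 0.2198
z(FA) = -0.6935
c = −½·[z(H) + z(FA)] = −0.5 × (0.2198 + (-0.6935)) = 0.23685
c > 0: the screener has a conservative response bias.

c = 0.237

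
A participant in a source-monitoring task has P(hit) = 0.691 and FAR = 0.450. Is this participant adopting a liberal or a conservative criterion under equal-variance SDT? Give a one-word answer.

z(H) = 0.499, z(FA) = -0.126
c = −½·(z(H) + z(FA)) = -0.1865
c < 0 → liberal criterion (biased toward responding “yes”).

liberal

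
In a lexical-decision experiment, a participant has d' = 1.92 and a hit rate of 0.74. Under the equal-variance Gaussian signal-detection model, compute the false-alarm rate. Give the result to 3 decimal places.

false-alarm rate = 0.101

z(hit rate) = z(0.74) = 0.6433
z(FA) = z(H) − d' = 0.6433 − 1.92 = -1.2767
false-alarm rate = Φ(-1.2767) = 0.1009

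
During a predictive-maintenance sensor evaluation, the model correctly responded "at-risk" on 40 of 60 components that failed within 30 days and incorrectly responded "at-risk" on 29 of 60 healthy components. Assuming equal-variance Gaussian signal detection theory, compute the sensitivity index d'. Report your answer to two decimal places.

d' = 0.47

H = 40/60 = 0.6667
FA = 29/60 = 0.4833
Φ⁻¹(H) = 0.431
Φ⁻¹(FA) = -0.042
d' = z(H) − z(FA) = 0.431 − (-0.042) = 0.473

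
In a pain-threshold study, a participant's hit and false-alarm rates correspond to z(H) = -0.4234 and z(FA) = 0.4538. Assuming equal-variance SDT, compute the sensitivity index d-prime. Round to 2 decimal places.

d-prime = -0.88

d' = z(H) − z(FA) = -0.4234 − 0.4538 = -0.8772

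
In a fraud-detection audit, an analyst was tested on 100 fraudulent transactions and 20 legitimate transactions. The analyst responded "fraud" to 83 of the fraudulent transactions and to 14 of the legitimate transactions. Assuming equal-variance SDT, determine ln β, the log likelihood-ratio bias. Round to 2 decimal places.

ln β = -0.32

H = 83/100 = 0.8300
FA = 14/20 = 0.7000
z(H) = z(0.8300) = 0.954
z(FA) = z(0.7000) = 0.524
ln β = −½·[z(H)² − z(FA)²] = −0.5 × (0.910 − 0.275) = -0.3175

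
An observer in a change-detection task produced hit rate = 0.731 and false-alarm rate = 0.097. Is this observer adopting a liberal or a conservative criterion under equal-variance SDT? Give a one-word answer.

conservative

z(H) = 0.616, z(FA) = -1.299
c = −½·(z(H) + z(FA)) = 0.3415
c > 0 → conservative criterion (biased toward responding “no”).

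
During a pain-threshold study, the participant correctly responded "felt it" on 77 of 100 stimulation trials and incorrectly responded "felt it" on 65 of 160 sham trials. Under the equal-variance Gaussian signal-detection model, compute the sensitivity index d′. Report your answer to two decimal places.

H = 77/100 = 0.7700
FA = 65/160 = 0.4062
z(H) = 0.7388
z(FA) = -0.2373
d' = z(H) − z(FA) = 0.7388 − (-0.2373) = 0.9761

d′ = 0.98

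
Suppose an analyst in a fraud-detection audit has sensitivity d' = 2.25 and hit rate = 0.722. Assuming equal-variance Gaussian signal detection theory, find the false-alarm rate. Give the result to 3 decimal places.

false-alarm rate = 0.048

z(hit rate) = z(0.722) = 0.5888
z(FA) = z(H) − d' = 0.5888 − 2.25 = -1.6612
false-alarm rate = Φ(-1.6612) = 0.0483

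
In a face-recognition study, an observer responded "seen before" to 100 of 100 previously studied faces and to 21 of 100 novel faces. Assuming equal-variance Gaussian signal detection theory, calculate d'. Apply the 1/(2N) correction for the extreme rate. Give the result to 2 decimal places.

d' = 3.38

The hit rate is 100/100 = 1, so apply the 1/(2N) correction: H → 1 − 1/(2·100) = 0.99500.
z(H) = z(0.99500) = 2.576
z(FA) = z(0.21000) = -0.806
d' = 2.576 − (-0.806) = 3.382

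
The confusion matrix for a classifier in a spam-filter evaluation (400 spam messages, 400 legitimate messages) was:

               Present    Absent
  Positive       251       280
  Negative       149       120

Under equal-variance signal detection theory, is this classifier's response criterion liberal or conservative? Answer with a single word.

z(H) = 0.325, z(FA) = 0.524
c = −½·(z(H) + z(FA)) = -0.4245
c < 0 → liberal criterion (biased toward responding “yes”).

liberal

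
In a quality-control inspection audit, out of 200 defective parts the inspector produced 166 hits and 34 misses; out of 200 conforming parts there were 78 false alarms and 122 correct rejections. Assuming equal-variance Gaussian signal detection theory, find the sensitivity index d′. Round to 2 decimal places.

d′ = 1.23

H = 166/200 = 0.8300
FA = 78/200 = 0.3900
z(H) = z(0.8300) = 0.9542
z(FA) = z(0.3900) = -0.2793
d' = z(H) − z(FA) = 0.9542 − (-0.2793) = 1.2335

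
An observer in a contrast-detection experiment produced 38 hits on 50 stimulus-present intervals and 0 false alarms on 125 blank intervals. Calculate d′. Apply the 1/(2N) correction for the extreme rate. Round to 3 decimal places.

d′ = 3.358

The false-alarm rate is 0/125 = 0, so apply the 1/(2N) correction: FA → 1/(2·125) = 0.00400.
z(H) = z(0.76000) = 0.7063
z(FA) = z(0.00400) = -2.6521
d' = 0.7063 − (-2.6521) = 3.3584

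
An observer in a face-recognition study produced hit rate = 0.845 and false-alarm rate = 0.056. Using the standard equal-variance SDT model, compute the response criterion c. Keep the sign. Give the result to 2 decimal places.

z(0.845) = 1.015, z(0.056) = -1.589
c = −½·[z(H) + z(FA)] = −0.5 × (1.015 + (-1.589)) = 0.287
c > 0: the observer has a conservative response bias.

c = 0.29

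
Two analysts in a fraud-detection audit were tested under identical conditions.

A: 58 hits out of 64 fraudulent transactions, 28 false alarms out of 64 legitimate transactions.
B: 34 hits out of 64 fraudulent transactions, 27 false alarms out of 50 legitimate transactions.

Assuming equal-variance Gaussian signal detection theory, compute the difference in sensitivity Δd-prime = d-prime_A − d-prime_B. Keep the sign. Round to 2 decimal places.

Δd-prime = 1.50

A: z(0.9062) = 1.318, z(0.4375) = -0.157, d' = 1.475
B: z(0.5312) = 0.078, z(0.5400) = 0.100, d' = -0.022
Δd' = d'_A − d'_B = 1.475 − (-0.022) = 1.497
A has the higher sensitivity.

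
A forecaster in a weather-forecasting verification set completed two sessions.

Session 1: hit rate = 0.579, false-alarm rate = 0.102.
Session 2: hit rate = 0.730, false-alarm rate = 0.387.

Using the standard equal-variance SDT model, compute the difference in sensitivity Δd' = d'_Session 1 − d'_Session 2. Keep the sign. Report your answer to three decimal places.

Session 1: z(0.579) = 0.1993, z(0.102) = -1.2702, d' = 1.4695
Session 2: z(0.730) = 0.6128, z(0.387) = -0.2871, d' = 0.8999
Δd' = d'_Session 1 − d'_Session 2 = 1.4695 − 0.8999 = 0.5696
Session 1 has the higher sensitivity.

Δd' = 0.570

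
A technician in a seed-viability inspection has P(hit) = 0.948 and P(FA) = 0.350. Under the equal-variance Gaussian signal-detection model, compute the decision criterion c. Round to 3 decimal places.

Φ⁻¹(H) = 1.6258
Φ⁻¹(FA) = -0.3853
c = −½·[z(H) + z(FA)] = −0.5 × (1.6258 + (-0.3853)) = -0.62025
c < 0: the technician has a liberal response bias.

c = -0.620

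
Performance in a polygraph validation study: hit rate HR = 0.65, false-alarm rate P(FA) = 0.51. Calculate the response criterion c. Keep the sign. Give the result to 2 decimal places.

Φ⁻¹(H) = Φ⁻¹(0.65) = 0.385
Φ⁻¹(FA) = Φ⁻¹(0.51) = 0.025
c = −½·[z(H) + z(FA)] = −0.5 × (0.385 + 0.025) = -0.205

c = -0.21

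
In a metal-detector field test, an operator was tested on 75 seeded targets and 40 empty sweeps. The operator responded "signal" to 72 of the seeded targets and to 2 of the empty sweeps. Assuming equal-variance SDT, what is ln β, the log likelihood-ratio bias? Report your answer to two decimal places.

H = 72/75 = 0.9600
FA = 2/40 = 0.0500
z(H) = 1.751
z(FA) = -1.645
ln β = −½·[z(H)² − z(FA)²] = −0.5 × (3.066 − 2.706) = -0.180

ln β = -0.18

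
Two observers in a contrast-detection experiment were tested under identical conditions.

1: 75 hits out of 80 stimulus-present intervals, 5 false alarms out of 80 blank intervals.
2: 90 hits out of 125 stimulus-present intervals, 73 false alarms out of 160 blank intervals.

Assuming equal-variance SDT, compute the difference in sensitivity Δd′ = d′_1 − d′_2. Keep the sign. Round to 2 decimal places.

Δd′ = 2.38

1: z(0.9375) = 1.534, z(0.0625) = -1.534, d' = 3.068
2: z(0.7200) = 0.583, z(0.4562) = -0.110, d' = 0.693
Δd' = d'_1 − d'_2 = 3.068 − 0.693 = 2.375
1 has the higher sensitivity.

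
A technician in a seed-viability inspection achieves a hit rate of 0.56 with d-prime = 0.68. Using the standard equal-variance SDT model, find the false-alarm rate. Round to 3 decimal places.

z(hit rate) = z(0.56) = 0.1510
z(FA) = z(H) − d' = 0.1510 − 0.68 = -0.5290
false-alarm rate = Φ(-0.5290) = 0.2984

false-alarm rate = 0.298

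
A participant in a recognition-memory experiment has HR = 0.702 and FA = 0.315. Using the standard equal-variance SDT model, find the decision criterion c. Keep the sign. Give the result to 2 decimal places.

Φ⁻¹(H) = Φ⁻¹(0.702) = 0.530
Φ⁻¹(FA) = Φ⁻¹(0.315) = -0.482
c = −½·[z(H) + z(FA)] = −0.5 × (0.530 + (-0.482)) = -0.024

c = -0.02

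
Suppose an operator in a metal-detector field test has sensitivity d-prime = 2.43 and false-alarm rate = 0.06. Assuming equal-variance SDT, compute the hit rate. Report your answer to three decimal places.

hit rate = 0.809

z(false-alarm rate) = z(0.06) = -1.5548
z(H) = z(FA) + d' = -1.5548 + 2.43 = 0.8752
hit rate = Φ(0.8752) = 0.8093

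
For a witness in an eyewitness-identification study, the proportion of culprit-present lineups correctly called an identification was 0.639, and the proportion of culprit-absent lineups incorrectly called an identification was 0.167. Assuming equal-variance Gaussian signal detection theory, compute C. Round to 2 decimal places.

C = 0.31

z(H) = z(0.639) = 0.356
z(FA) = z(0.167) = -0.966
c = −½·[z(H) + z(FA)] = −0.5 × (0.356 + (-0.966)) = 0.305
c > 0: the witness has a conservative response bias.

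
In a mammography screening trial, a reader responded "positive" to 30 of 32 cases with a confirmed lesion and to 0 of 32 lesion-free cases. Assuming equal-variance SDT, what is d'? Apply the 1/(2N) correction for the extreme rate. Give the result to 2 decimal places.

The false-alarm rate is 0/32 = 0, so apply the 1/(2N) correction: FA → 1/(2·32) = 0.01562.
z(H) = z(0.93750) = 1.534
z(FA) = z(0.01562) = -2.154
d' = 1.534 − (-2.154) = 3.688

d' = 3.69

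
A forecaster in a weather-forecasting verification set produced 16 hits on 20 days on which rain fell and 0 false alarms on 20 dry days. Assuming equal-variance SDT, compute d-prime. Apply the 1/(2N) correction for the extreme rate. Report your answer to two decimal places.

The false-alarm rate is 0/20 = 0, so apply the 1/(2N) correction: FA → 1/(2·20) = 0.02500.
z(H) = z(0.80000) = 0.842
z(FA) = z(0.02500) = -1.960
d' = 0.842 − (-1.960) = 2.802

d-prime = 2.80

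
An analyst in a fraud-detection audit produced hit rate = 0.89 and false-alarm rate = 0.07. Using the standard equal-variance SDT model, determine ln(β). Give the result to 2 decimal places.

z(0.89) = 1.227, z(0.07) = -1.476
ln β = −½·[z(H)² − z(FA)²] = −0.5 × (1.506 − 2.179) = 0.3365

ln β = 0.34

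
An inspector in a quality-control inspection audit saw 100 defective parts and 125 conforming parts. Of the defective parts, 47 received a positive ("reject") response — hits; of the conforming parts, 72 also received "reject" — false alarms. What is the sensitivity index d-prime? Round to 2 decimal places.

H = 47/100 = 0.4700
FA = 72/125 = 0.5760
z(H) = z(0.4700) = -0.075
z(FA) = z(0.5760) = 0.192
d' = z(H) − z(FA) = -0.075 − 0.192 = -0.267

d-prime = -0.27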